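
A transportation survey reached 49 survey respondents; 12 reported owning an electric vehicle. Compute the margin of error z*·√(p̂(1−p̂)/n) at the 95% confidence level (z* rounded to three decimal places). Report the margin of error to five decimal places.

ME = 0.12041

With x = 12 successes in n = 49, p̂ = 0.24490.
SE(p̂) = √(0.24490·0.75510/49) = 0.061432.
z* = 1.960 at the 95% level.
So ME = 0.12041.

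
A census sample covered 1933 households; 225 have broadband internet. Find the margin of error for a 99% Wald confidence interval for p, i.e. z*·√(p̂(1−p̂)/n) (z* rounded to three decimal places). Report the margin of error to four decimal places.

ME = 0.0188

p̂ = 225/1933 = 0.11640.
Standard error of p̂: √(0.102851/1933) = √0.000053208 = 0.007294.
z* = 2.576 at the 99% level.
ME = 2.576·0.007294 = 0.0188.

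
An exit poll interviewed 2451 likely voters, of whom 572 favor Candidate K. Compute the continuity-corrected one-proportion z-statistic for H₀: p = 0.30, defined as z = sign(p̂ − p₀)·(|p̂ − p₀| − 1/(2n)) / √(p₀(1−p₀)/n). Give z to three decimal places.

z = -7.176

Sample proportion p̂ = 572/2451 = 0.23337. p̂ − p₀ = -0.066626.
1/(2n) = 0.000204.
Corrected numerator: |-0.066626| − 0.000204 = 0.066422.
SE₀ = √(0.30·0.70/2451) = 0.009256.
z = (−)0.066422/0.009256 = -7.176.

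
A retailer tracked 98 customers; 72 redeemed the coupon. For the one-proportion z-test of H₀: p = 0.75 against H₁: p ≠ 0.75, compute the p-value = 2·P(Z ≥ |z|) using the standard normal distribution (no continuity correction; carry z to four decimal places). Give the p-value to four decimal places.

Sample proportion p̂ = 72/98 = 0.73469.
SE₀ = √(0.75·0.25/98) = 0.043741.
z = (p̂ − p₀)/SE = (72/98 − 0.75)/0.043741 ≈ -0.3499.
From the standard normal, 2·P(Z ≥ |z|) = 0.7264.

p-value = 0.7264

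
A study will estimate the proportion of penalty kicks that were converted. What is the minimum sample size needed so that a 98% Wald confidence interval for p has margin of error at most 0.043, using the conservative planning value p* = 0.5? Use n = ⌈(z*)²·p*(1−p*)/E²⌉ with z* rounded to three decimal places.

n = 732

The 98% critical value is z* = 2.326.
p*(1−p*) = 0.2500.
(z*)²·p*(1−p*)/E² = 5.410276·0.2500/0.001849 = 731.514.
⌈731.514⌉ = 732.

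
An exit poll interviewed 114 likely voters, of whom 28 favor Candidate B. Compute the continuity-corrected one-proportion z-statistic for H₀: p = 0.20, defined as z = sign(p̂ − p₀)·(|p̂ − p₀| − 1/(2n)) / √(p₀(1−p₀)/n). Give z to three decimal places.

The sample proportion is 28/114 = 0.24561. p̂ − p₀ = 0.045614.
Continuity correction 1/(2n) = 1/228 = 0.004386.
Corrected numerator: |0.045614| − 0.004386 = 0.041228.
Null standard error: √(0.20·0.80/114) = √0.001403509 = 0.037463.
z = +0.041228/0.037463 = 1.100.

z = 1.100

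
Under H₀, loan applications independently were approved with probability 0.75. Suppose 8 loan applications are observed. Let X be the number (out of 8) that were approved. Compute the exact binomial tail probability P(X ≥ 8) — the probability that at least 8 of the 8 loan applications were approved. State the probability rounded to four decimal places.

X is binomial with n = 8 and p = 0.75.
P(X ≥ 8) = C(8,8)·0.75^8·0.25^0.
= 0.100113 = 0.1001.

P = 0.1001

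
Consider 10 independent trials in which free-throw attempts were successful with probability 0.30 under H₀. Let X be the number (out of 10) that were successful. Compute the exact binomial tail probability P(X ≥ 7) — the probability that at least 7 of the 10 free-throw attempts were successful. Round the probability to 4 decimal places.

P = 0.0106

X is binomial with n = 10 and p = 0.30.
P(X ≥ 7) = C(10,7)·0.30^7·0.70^3 + C(10,8)·0.30^8·0.70^2 + C(10,9)·0.30^9·0.70^1 + C(10,10)·0.30^10·0.70^0.
= 0.009002 + 0.001447 + 0.000138 + 0.000006 = 0.0106.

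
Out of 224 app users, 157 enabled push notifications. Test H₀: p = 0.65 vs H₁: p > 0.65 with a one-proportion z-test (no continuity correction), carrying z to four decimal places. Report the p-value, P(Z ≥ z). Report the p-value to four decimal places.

p-value = 0.0551

p̂ = 157/224 = 0.70089.
Under H₀, SE = √(p₀(1−p₀)/n) = √(0.65·0.35/224) = √0.001015625 = 0.031869.
Test statistic (full precision, shown to 4 dp): z = (157/224 − 0.65)/SE₀ ≈ 1.5969.
From the standard normal, P(Z ≥ z) = 0.0551.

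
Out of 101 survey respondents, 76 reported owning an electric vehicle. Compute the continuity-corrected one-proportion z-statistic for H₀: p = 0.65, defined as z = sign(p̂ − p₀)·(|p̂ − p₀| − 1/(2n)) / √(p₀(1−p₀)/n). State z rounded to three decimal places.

p̂ = 76/101 = 0.75248. p̂ − p₀ = 0.102475.
1/(2n) = 0.004950.
Corrected numerator: |0.102475| − 0.004950 = 0.097525.
SE₀ = √(0.65·0.35/101) = 0.047460.
z = (+)0.097525/0.047460 = 2.055.

z = 2.055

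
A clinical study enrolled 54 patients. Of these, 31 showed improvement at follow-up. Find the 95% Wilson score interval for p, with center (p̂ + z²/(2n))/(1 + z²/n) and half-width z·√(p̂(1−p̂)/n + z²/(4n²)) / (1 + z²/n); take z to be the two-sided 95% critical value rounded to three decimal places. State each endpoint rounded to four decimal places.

Here p̂ = 31/54 = 0.57407 and z = 1.960 (z² = 3.841600).
Denominator 1 + z²/n = 1 + 3.841600/54 = 1.071141.
Center = (0.57407 + 0.035570)/1.071141 = 0.56915.
Radicand: p̂(1−p̂)/n + z²/(4n²) = 0.004528019 + 0.000329355 = 0.004857374.
Half-width = z·√(radicand)/denom = 1.960·0.069695/1.071141 = 0.12753.
So the interval runs from 0.4416 to 0.6967.

(0.4416, 0.6967)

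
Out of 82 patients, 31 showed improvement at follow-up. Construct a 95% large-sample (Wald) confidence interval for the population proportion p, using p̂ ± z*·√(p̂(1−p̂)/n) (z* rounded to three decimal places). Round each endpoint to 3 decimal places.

With x = 31 successes in n = 82, p̂ = 0.37805.
Standard error of p̂: √(0.235128/82) = √0.002867413 = 0.053548.
z* = 1.960 at the 95% level.
Margin of error: 1.960 × 0.053548 = 0.10495.
CI: 0.37805 ± 0.10495 = (0.273, 0.483).

(0.273, 0.483)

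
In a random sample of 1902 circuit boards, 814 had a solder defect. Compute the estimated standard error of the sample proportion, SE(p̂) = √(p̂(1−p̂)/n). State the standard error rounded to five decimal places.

The sample proportion is 814/1902 = 0.42797.
p̂(1−p̂) = 0.42797·0.57203 = 0.244812.
Dividing by n and taking the root: √0.000128713 = 0.01135.

SE = 0.01135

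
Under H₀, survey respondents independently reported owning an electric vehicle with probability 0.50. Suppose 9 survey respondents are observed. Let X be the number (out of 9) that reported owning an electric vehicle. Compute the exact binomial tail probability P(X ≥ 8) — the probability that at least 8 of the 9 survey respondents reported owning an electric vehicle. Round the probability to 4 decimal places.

P = 0.0195

X is binomial with n = 9 and p = 0.50.
P(X ≥ 8) = C(9,8)·0.50^8·0.50^1 + C(9,9)·0.50^9·0.50^0.
= 0.017578 + 0.001953 = 0.0195.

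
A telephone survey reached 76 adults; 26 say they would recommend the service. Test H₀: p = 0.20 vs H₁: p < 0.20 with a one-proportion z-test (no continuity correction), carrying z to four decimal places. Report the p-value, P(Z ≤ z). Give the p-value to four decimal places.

p̂ = 26/76 = 0.34211.
Under H₀, SE = √(p₀(1−p₀)/n) = √(0.20·0.80/76) = √0.002105263 = 0.045883.
Test statistic (full precision, shown to 4 dp): z = (26/76 − 0.20)/SE₀ ≈ 3.0971.
From the standard normal, P(Z ≤ z) = 0.9990.

p-value = 0.9990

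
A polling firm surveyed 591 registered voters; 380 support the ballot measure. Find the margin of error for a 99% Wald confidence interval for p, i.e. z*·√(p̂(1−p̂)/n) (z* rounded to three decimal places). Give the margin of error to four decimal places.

p̂ = 380/591 = 0.64298.
SE(p̂) = √(0.64298·0.35702/591) = 0.019708.
The 99% critical value is z* = 2.576.
So ME = 0.0508.

ME = 0.0508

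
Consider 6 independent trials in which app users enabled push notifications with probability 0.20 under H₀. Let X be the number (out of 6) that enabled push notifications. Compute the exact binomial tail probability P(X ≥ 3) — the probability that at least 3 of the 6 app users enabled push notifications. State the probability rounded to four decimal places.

X ~ Binomial(n=6, p=0.20).
P(X ≥ 3) = C(6,3)·0.20^3·0.80^3 + C(6,4)·0.20^4·0.80^2 + C(6,5)·0.20^5·0.80^1 + C(6,6)·0.20^6·0.80^0.
= 0.081920 + 0.015360 + 0.001536 + 0.000064 = 0.0989.

P = 0.0989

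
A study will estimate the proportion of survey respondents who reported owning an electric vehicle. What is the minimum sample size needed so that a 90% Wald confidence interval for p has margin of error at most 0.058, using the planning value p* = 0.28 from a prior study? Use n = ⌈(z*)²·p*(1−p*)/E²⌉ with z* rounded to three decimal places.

z* = 1.645 at the 90% level.
p*(1−p*) = 0.2016.
(z*)²·p*(1−p*)/E² = 2.706025·0.2016/0.003364 = 162.168.
Rounding up, n = 163.

n = 163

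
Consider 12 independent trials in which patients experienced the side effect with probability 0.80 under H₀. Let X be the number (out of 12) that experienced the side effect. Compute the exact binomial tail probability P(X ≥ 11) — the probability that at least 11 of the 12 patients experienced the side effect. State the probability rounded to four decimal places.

P = 0.2749

X ~ Binomial(n=12, p=0.80).
P(X ≥ 11) = C(12,11)·0.80^11·0.20^1 + C(12,12)·0.80^12·0.20^0.
= 0.206158 + 0.068719 = 0.2749.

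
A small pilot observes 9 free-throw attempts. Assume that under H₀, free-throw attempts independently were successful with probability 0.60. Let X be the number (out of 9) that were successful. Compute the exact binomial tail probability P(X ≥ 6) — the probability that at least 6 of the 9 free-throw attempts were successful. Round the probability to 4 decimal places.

X ~ Binomial(n=9, p=0.60).
P(X ≥ 6) = C(9,6)·0.60^6·0.40^3 + C(9,7)·0.60^7·0.40^2 + C(9,8)·0.60^8·0.40^1 + C(9,9)·0.60^9·0.40^0.
= 0.250823 + 0.161243 + 0.060466 + 0.010078 = 0.4826.

P = 0.4826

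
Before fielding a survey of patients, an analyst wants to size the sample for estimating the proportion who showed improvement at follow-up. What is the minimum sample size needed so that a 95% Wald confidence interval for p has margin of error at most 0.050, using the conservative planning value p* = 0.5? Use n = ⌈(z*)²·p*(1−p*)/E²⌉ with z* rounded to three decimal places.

n = 385

For 95% confidence, z* = 1.960.
p*(1−p*) = 0.2500.
Required n before rounding: 3.841600 × 0.2500 / 0.050² = 384.160.
⌈384.160⌉ = 385.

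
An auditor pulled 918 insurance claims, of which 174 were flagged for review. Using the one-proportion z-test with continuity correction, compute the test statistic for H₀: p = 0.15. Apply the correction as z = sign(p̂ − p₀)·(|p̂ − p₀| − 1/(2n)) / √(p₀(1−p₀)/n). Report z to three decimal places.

z = 3.309

With x = 174 successes in n = 918, p̂ = 0.18954. p̂ − p₀ = 0.039542.
Continuity correction 1/(2n) = 1/1836 = 0.000545.
Corrected numerator: |0.039542| − 0.000545 = 0.038997.
Under H₀, SE = √(p₀(1−p₀)/n) = √(0.15·0.85/918) = √0.000138889 = 0.011785.
z = (+)0.038997/0.011785 = 3.309.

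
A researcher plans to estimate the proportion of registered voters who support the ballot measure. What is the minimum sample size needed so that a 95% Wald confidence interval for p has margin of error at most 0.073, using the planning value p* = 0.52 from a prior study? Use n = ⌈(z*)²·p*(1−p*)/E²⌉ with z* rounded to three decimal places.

n = 180

The 95% critical value is z* = 1.960.
p*(1−p*) = 0.2496.
Required n before rounding: 3.841600 × 0.2496 / 0.073² = 179.933.
Rounding up, n = 180.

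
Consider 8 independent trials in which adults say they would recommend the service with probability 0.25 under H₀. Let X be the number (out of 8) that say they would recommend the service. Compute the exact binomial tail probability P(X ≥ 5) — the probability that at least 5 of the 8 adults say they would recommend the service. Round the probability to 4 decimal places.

P = 0.0273

X ~ Binomial(n=8, p=0.25).
P(X ≥ 5) = C(8,5)·0.25^5·0.75^3 + C(8,6)·0.25^6·0.75^2 + C(8,7)·0.25^7·0.75^1 + C(8,8)·0.25^8·0.75^0.
= 0.023071 + 0.003845 + 0.000366 + 0.000015 = 0.0273.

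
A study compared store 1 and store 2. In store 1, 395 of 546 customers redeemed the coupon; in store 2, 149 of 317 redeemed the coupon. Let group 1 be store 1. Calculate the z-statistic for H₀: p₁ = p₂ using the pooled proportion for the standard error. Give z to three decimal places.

z = 7.435

p̂₁ = 395/546 = 0.72344, p̂₂ = 149/317 = 0.47003.
Pooling: p̂ = 544/863 = 0.63036.
Pooled SE = √[0.2330065·0.00498608] ≈ 0.034085.
z = (p̂₁ − p̂₂)/SE = (0.72344 − 0.47003)/0.034085 = 0.25341/0.034085 = 7.435.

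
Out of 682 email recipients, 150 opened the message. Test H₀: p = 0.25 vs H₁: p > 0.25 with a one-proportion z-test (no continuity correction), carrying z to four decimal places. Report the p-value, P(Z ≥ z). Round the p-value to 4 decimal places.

p̂ = 150/682 = 0.21994.
Null standard error: √(0.25·0.75/682) = √0.000274927 = 0.016581.
Test statistic (full precision, shown to 4 dp): z = (150/682 − 0.25)/SE₀ ≈ -1.8128.
p-value = P(Z ≥ z) with z = -1.8128 → 0.9651.

p-value = 0.9651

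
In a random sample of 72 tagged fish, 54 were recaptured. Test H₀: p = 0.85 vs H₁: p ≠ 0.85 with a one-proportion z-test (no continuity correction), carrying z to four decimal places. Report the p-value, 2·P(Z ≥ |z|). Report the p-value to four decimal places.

p-value = 0.0175

p̂ = 54/72 = 0.75000.
Under H₀, SE = √(p₀(1−p₀)/n) = √(0.85·0.15/72) = √0.001770833 = 0.042081.
Test statistic (full precision, shown to 4 dp): z = (54/72 − 0.85)/SE₀ ≈ -2.3764.
From the standard normal, 2·P(Z ≥ |z|) = 0.0175.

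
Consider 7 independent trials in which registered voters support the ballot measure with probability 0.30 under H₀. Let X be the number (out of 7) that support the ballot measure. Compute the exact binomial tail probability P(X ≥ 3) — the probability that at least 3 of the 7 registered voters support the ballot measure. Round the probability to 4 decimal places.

X is binomial with n = 7 and p = 0.30.
P(X ≥ 3) = Σ_{j=3}^{7} C(7,j)·0.30^j·0.70^{7−j}.
= 0.226894 + 0.097240 + 0.025005 + 0.003572 + 0.000219 = 0.3529.

P = 0.3529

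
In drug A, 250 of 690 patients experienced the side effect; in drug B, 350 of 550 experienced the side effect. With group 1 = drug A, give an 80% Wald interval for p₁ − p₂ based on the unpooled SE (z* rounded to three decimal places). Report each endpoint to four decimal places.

(-0.3093, -0.2388)

p̂₁ = 250/690 = 0.36232, p̂₂ = 350/550 = 0.63636; p̂₁ − p̂₂ = -0.27404.
SE = √(0.000334846 + 0.000420736) = √0.000755582 = 0.027488.
For 80% confidence, z* = 1.282. Margin = 1.282·0.027488 = 0.03524.
CI: -0.27404 ± 0.03524 = (-0.3093, -0.2388).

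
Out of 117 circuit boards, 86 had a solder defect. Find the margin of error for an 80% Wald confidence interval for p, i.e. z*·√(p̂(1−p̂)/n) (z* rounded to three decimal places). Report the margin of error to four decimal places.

ME = 0.0523

p̂ = 86/117 = 0.73504.
Standard error of p̂: √(0.194755/117) = √0.001664572 = 0.040799.
The 80% critical value is z* = 1.282.
ME = 1.282·0.040799 = 0.0523.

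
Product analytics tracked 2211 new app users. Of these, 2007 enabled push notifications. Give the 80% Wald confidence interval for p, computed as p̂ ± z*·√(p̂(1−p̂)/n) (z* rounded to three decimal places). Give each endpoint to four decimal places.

(0.8998, 0.9156)

Sample proportion p̂ = 2007/2211 = 0.90773.
Standard error of p̂: √(0.083753/2211) = √0.000037880 = 0.006155.
z* = 1.282 at the 80% level.
Margin of error: 1.282 × 0.006155 = 0.00789.
CI: 0.90773 ± 0.00789 = (0.8998, 0.9156).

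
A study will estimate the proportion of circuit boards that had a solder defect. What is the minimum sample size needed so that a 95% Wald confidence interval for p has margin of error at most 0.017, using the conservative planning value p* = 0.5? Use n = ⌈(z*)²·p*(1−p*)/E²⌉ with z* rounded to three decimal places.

n = 3324

The 95% critical value is z* = 1.960.
p*(1−p*) = 0.50·0.50 = 0.2500.
Required n before rounding: 3.841600 × 0.2500 / 0.017² = 3323.183.
Rounding up, n = 3324.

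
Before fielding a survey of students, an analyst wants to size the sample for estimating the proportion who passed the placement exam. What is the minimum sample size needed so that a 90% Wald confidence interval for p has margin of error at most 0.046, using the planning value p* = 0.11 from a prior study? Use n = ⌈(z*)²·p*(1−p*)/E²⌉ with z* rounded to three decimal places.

z* = 1.645 at the 90% level.
p*(1−p*) = 0.0979.
Required n before rounding: 2.706025 × 0.0979 / 0.046² = 125.198.
⌈125.198⌉ = 126.

n = 126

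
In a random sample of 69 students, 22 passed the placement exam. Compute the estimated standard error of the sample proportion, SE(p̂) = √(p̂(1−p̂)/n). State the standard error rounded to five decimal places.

The sample proportion is 22/69 = 0.31884.
p̂(1−p̂) = 0.31884·0.68116 = 0.217181.
Dividing by n and taking the root: √0.003147551 = 0.05610.

SE = 0.05610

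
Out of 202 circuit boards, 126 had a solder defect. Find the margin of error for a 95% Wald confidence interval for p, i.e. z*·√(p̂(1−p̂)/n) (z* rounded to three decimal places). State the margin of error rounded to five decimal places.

ME = 0.06681

The sample proportion is 126/202 = 0.62376.
Standard error of p̂: √(0.234683/202) = √0.001161796 = 0.034085.
z* = 1.960 at the 95% level.
ME = 1.960·0.034085 = 0.06681.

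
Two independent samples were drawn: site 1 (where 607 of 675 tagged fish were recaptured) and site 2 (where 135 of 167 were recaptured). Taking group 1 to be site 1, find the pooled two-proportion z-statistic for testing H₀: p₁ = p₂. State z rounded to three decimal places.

Sample proportions: p̂₁ = 607/675 = 0.89926 and p̂₂ = 135/167 = 0.80838.
Pooled p̂ = (607+135)/(675+167) = 742/842 = 0.88124.
SE = √[p̂(1−p̂)(1/n₁+1/n₂)] = √[0.88124·0.11876·(1/675+1/167)] ≈ 0.027960.
z = 0.09088/0.027960 = 3.250.

z = 3.250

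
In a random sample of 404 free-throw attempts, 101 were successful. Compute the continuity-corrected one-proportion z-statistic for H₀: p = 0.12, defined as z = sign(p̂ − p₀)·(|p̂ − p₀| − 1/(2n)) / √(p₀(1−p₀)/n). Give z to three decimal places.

z = 7.964

The sample proportion is 101/404 = 0.25000. p̂ − p₀ = 0.130000.
1/(2n) = 0.001238.
Corrected numerator: |0.130000| − 0.001238 = 0.128762.
SE₀ = √(0.12·0.88/404) = 0.016167.
z = +0.128762/0.016167 = 7.964.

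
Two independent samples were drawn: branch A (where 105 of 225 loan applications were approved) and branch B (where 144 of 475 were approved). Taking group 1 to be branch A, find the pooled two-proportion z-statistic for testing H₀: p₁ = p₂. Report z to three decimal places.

Sample proportions: p̂₁ = 105/225 = 0.46667 and p̂₂ = 144/475 = 0.30316.
Pooling: p̂ = 249/700 = 0.35571.
Pooled SE = √[0.2291816·0.00654971] ≈ 0.038744.
z = (p̂₁ − p̂₂)/SE = (0.46667 − 0.30316)/0.038744 = 0.16351/0.038744 = 4.220.

z = 4.220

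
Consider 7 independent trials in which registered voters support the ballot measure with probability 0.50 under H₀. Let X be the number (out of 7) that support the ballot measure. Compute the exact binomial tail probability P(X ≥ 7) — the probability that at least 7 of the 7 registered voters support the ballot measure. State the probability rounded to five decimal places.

P = 0.00781

X ~ Binomial(n=7, p=0.50).
P(X ≥ 7) = C(7,7)·0.50^7·0.50^0.
= 0.007812 = 0.00781.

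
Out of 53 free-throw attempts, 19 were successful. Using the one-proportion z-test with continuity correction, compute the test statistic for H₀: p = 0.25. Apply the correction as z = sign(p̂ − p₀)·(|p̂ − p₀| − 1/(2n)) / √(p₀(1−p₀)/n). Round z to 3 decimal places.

z = 1.665

Sample proportion p̂ = 19/53 = 0.35849. p̂ − p₀ = 0.108491.
Continuity correction 1/(2n) = 1/106 = 0.009434.
Corrected numerator: |0.108491| − 0.009434 = 0.099057.
Under H₀, SE = √(p₀(1−p₀)/n) = √(0.25·0.75/53) = √0.003537736 = 0.059479.
z = (+)0.099057/0.059479 = 1.665.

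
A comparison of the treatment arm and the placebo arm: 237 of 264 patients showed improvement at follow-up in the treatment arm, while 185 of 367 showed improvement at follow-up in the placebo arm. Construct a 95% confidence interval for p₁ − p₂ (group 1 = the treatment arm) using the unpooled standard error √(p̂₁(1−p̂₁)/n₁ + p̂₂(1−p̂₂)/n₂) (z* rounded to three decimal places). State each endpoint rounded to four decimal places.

(0.3308, 0.4565)

p̂₁ = 0.89773, p̂₂ = 0.50409, so the observed difference is 0.39364.
Unpooled SE = √(p̂₁(1−p̂₁)/n₁ + p̂₂(1−p̂₂)/n₂) = √(0.000347777 + 0.000681153) = 0.032077.
The 95% critical value is z* = 1.960. Margin = 1.960·0.032077 = 0.06287.
So the interval runs from 0.3308 to 0.4565.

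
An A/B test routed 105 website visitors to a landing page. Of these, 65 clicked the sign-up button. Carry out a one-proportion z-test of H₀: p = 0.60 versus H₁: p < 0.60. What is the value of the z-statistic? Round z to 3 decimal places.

z = 0.398

With x = 65 successes in n = 105, p̂ = 0.61905.
Under H₀, SE = √(p₀(1−p₀)/n) = √(0.60·0.40/105) = √0.002285714 = 0.047809.
z = (p̂ − p₀)/SE = (0.61905 − 0.60)/0.047809 = 0.398.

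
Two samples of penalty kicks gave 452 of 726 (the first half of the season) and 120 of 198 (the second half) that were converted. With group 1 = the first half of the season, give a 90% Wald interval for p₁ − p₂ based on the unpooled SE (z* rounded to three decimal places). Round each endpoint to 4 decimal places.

(-0.0478, 0.0809)

p̂₁ = 0.62259, p̂₂ = 0.60606, so the observed difference is 0.01653.
Unpooled SE = √(p̂₁(1−p̂₁)/n₁ + p̂₂(1−p̂₂)/n₂) = √(0.000323653 + 0.001205814) = 0.039108.
The 90% critical value is z* = 1.645. Margin of error = 0.06433.
CI: 0.01653 ± 0.06433 = (-0.0478, 0.0809).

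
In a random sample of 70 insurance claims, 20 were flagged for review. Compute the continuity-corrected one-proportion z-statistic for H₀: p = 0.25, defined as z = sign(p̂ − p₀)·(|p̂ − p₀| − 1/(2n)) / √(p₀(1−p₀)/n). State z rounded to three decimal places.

z = 0.552

Sample proportion p̂ = 20/70 = 0.28571. p̂ − p₀ = 0.035714.
Continuity correction 1/(2n) = 1/140 = 0.007143.
Corrected numerator: |0.035714| − 0.007143 = 0.028571.
Under H₀, SE = √(p₀(1−p₀)/n) = √(0.25·0.75/70) = √0.002678571 = 0.051755.
z = (+)0.028571/0.051755 = 0.552.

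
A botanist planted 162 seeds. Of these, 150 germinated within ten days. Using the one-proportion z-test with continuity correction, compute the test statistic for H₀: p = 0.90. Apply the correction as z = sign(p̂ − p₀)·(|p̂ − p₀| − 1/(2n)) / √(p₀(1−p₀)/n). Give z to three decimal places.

The sample proportion is 150/162 = 0.92593. p̂ − p₀ = 0.025926.
1/(2n) = 0.003086.
Corrected numerator: |0.025926| − 0.003086 = 0.022840.
Under H₀, SE = √(p₀(1−p₀)/n) = √(0.90·0.10/162) = √0.000555556 = 0.023570.
z = +0.022840/0.023570 = 0.969.

z = 0.969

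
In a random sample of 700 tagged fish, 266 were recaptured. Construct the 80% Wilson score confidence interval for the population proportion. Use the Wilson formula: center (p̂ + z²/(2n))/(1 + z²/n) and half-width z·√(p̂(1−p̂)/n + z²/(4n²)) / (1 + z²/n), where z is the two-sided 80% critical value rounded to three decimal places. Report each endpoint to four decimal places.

(0.3568, 0.4038)

p̂ = 266/700 = 0.38000; z = 1.282, so z² = 1.643524.
1 + z²/n = 1.002348.
Center = (0.38000 + 0.001174)/1.002348 = 0.38028.
Radicand: p̂(1−p̂)/n + z²/(4n²) = 0.000336571 + 0.000000839 = 0.000337410.
Half-width = z·√(radicand)/denom = 1.282·0.018369/1.002348 = 0.02349.
So the interval runs from 0.3568 to 0.4038.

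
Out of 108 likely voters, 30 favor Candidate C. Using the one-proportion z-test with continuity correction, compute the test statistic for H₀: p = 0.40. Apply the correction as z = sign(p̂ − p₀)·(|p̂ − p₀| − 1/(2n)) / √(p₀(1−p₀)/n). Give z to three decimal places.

With x = 30 successes in n = 108, p̂ = 0.27778. p̂ − p₀ = -0.122222.
Continuity correction 1/(2n) = 1/216 = 0.004630.
Corrected numerator: |-0.122222| − 0.004630 = 0.117592.
Under H₀, SE = √(p₀(1−p₀)/n) = √(0.40·0.60/108) = √0.002222222 = 0.047140.
z = (−)0.117592/0.047140 = -2.495.

z = -2.495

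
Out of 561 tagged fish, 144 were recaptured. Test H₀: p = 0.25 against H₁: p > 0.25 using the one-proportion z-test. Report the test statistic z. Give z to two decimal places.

p̂ = 144/561 = 0.25668.
Under H₀, SE = √(p₀(1−p₀)/n) = √(0.25·0.75/561) = √0.000334225 = 0.018282.
z = (0.25668 − 0.25)/0.018282 = 0.00668/0.018282 = 0.37.

z = 0.37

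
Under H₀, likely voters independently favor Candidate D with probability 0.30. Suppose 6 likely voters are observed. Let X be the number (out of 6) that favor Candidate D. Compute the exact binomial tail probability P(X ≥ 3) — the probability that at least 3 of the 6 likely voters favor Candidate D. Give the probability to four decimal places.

P = 0.2557

X is binomial with n = 6 and p = 0.30.
P(X ≥ 3) = C(6,3)·0.30^3·0.70^3 + C(6,4)·0.30^4·0.70^2 + C(6,5)·0.30^5·0.70^1 + C(6,6)·0.30^6·0.70^0.
= 0.185220 + 0.059535 + 0.010206 + 0.000729 = 0.2557.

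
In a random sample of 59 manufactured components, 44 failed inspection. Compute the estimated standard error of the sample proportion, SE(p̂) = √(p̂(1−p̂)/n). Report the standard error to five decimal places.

Sample proportion p̂ = 44/59 = 0.74576.
p̂(1−p̂) = 0.189602.
SE = √(0.189602/59) = √0.003213593 = 0.05669.

SE = 0.05669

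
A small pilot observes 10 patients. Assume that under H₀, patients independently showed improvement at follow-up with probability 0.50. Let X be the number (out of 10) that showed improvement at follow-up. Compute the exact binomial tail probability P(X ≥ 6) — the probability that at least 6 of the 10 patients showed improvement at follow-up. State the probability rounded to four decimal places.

P = 0.3770

X is binomial with n = 10 and p = 0.50.
P(X ≥ 6) = Σ_{j=6}^{10} C(10,j)·0.50^j·0.50^{10−j}.
= 0.205078 + 0.117188 + 0.043945 + 0.009766 + 0.000977 = 0.3770.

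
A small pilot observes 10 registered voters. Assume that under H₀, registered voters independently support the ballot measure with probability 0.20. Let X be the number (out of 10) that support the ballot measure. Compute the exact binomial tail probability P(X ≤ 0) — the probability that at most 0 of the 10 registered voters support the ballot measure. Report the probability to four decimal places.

X is binomial with n = 10 and p = 0.20.
P(X ≤ 0) = C(10,0)·0.20^0·0.80^10.
= 0.107374 = 0.1074.

P = 0.1074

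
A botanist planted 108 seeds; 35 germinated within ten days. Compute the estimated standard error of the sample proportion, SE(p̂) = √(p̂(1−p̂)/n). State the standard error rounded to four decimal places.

SE = 0.0450

Sample proportion p̂ = 35/108 = 0.32407.
p̂(1−p̂) = 0.32407·0.67593 = 0.219049.
SE = √(0.219049/108) = 0.0450.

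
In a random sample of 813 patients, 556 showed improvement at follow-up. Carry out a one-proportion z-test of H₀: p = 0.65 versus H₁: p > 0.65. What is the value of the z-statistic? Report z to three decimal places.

With x = 556 successes in n = 813, p̂ = 0.68389.
Null standard error: √(0.65·0.35/813) = √0.000279828 = 0.016728.
Test statistic: z = 0.03389/0.016728 = 2.026.

z = 2.026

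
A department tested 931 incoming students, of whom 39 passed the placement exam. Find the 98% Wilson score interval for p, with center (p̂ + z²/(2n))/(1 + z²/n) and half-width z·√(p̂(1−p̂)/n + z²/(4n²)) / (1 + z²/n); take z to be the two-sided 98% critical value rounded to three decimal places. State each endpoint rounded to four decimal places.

(0.0291, 0.0600)

Here p̂ = 39/931 = 0.04189 and z = 2.326 (z² = 5.410276).
1 + z²/n = 1.005811.
Adjusted center: (0.04189 + z²/(2n))/1.005811 = 0.04454.
Radicand: p̂(1−p̂)/n + z²/(4n²) = 0.000043110 + 0.000001560 = 0.000044670.
Half-width = z·√(radicand)/denom = 2.326·0.006684/1.005811 = 0.01546.
Interval: 0.04454 ± 0.01546 → (0.0291, 0.0600).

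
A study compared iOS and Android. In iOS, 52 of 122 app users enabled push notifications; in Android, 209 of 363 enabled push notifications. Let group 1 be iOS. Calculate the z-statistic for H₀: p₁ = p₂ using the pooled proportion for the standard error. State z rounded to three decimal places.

Sample proportions: p̂₁ = 52/122 = 0.42623 and p̂₂ = 209/363 = 0.57576.
Pooled p̂ = (52+209)/(122+363) = 261/485 = 0.53814.
SE = √[p̂(1−p̂)(1/n₁+1/n₂)] = √[0.53814·0.46186·(1/122+1/363)] ≈ 0.052172.
z = -0.14953/0.052172 = -2.866.

z = -2.866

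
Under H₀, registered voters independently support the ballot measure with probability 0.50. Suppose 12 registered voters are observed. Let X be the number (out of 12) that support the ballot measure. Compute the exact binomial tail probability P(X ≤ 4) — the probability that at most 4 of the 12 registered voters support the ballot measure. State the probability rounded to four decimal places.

P = 0.1938

X ~ Binomial(n=12, p=0.50).
P(X ≤ 4) = Σ_{j=0}^{4} C(12,j)·0.50^j·0.50^{12−j}.
= 0.000244 + 0.002930 + 0.016113 + 0.053711 + 0.120850 = 0.1938.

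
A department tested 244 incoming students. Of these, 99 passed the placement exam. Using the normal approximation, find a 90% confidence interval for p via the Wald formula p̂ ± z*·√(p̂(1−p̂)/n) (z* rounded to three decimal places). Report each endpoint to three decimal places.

Sample proportion p̂ = 99/244 = 0.40574.
SE(p̂) = √(0.40574·0.59426/244) = 0.031435.
The 90% critical value is z* = 1.645.
Margin of error: 1.645 × 0.031435 = 0.05171.
CI: 0.40574 ± 0.05171 = (0.354, 0.457).

(0.354, 0.457)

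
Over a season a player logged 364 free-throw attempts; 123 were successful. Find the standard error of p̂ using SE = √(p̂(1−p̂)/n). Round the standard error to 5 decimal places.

SE = 0.02479

The sample proportion is 123/364 = 0.33791.
p̂(1−p̂) = 0.223727.
Dividing by n and taking the root: √0.000614635 = 0.02479.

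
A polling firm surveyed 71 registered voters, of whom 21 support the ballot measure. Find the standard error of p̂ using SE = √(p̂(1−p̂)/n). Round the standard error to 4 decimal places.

The sample proportion is 21/71 = 0.29577.
p̂(1−p̂) = 0.208290.
SE = √(0.208290/71) = √0.002933662 = 0.0542.

SE = 0.0542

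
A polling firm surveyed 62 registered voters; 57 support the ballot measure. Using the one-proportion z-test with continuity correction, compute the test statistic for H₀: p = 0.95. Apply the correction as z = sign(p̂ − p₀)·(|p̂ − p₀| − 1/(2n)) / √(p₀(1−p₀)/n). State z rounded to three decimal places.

With x = 57 successes in n = 62, p̂ = 0.91935. p̂ − p₀ = -0.030645.
Continuity correction 1/(2n) = 1/124 = 0.008065.
Corrected numerator: |-0.030645| − 0.008065 = 0.022580.
Under H₀, SE = √(p₀(1−p₀)/n) = √(0.95·0.05/62) = √0.000766129 = 0.027679.
z = −0.022580/0.027679 = -0.816.

z = -0.816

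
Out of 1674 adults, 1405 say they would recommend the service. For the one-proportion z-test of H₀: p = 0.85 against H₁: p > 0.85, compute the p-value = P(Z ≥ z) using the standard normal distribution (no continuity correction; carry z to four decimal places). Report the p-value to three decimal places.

p-value = 0.890

With x = 1405 successes in n = 1674, p̂ = 0.83931.
Null standard error: √(0.85·0.15/1674) = √0.000076165 = 0.008727.
z = (p̂ − p₀)/SE = (1405/1674 − 0.85)/0.008727 ≈ -1.2252.
From the standard normal, P(Z ≥ z) = 0.890.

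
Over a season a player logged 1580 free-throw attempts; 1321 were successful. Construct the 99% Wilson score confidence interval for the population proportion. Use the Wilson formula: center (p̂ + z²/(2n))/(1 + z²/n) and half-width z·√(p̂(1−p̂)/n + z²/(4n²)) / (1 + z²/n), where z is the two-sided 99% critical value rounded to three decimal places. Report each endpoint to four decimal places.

Here p̂ = 1321/1580 = 0.83608 and z = 2.576 (z² = 6.635776).
Denominator 1 + z²/n = 1 + 6.635776/1580 = 1.004200.
Center = (0.83608 + 0.002100)/1.004200 = 0.83467.
Radicand: p̂(1−p̂)/n + z²/(4n²) = 0.000086742 + 0.000000665 = 0.000087407.
Half-width = z·√(radicand)/denom = 2.576·0.009349/1.004200 = 0.02398.
Interval: 0.83467 ± 0.02398 → (0.8107, 0.8587).

(0.8107, 0.8587)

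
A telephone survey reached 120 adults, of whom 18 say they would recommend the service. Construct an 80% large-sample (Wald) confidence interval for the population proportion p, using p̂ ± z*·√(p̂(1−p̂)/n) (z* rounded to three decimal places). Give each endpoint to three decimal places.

(0.108, 0.192)

With x = 18 successes in n = 120, p̂ = 0.15000.
Standard error of p̂: √(0.127500/120) = √0.001062500 = 0.032596.
The 80% critical value is z* = 1.282.
Margin = 1.282·0.032596 = 0.04179.
Interval: 0.15000 ± 0.04179 → (0.108, 0.192).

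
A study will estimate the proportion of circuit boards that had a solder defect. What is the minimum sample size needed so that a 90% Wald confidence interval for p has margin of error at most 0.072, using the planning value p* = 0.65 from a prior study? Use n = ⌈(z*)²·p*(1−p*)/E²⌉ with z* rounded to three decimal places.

z* = 1.645 at the 90% level.
p*(1−p*) = 0.65·0.35 = 0.2275.
Required n before rounding: 2.706025 × 0.2275 / 0.072² = 118.754.
Rounding up, n = 119.

n = 119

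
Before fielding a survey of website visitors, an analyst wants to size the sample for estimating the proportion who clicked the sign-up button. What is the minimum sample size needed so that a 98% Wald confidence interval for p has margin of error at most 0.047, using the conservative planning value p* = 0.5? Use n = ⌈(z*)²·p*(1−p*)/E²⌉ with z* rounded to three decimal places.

n = 613

For 98% confidence, z* = 2.326.
p*(1−p*) = 0.2500.
Required n before rounding: 5.410276 × 0.2500 / 0.047² = 612.299.
Rounding up, n = 613.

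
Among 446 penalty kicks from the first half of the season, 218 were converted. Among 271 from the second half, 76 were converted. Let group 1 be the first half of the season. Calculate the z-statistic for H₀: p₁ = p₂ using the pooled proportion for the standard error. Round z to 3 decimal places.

p̂₁ = 218/446 = 0.48879, p̂₂ = 76/271 = 0.28044.
Pooling: p̂ = 294/717 = 0.41004.
SE = √[p̂(1−p̂)(1/n₁+1/n₂)] = √[0.41004·0.58996·(1/446+1/271)] ≈ 0.037882.
z = (p̂₁ − p̂₂)/SE = (0.48879 − 0.28044)/0.037882 = 0.20835/0.037882 = 5.500.

z = 5.500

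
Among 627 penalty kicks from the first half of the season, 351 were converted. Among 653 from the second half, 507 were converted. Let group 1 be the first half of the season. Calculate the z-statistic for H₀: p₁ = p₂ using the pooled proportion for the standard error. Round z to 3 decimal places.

z = -8.241

Sample proportions: p̂₁ = 351/627 = 0.55981 and p̂₂ = 507/653 = 0.77642.
Pooled p̂ = (351+507)/(627+653) = 858/1280 = 0.67031.
SE = √[p̂(1−p̂)(1/n₁+1/n₂)] = √[0.67031·0.32969·(1/627+1/653)] ≈ 0.026285.
z = (p̂₁ − p̂₂)/SE = (0.55981 − 0.77642)/0.026285 = -0.21661/0.026285 = -8.241.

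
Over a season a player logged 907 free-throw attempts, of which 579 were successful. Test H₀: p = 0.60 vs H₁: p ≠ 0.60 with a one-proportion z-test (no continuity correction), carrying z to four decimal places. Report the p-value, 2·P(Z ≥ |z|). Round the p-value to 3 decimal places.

With x = 579 successes in n = 907, p̂ = 0.63837.
SE₀ = √(0.60·0.40/907) = 0.016267.
Test statistic (full precision, shown to 4 dp): z = (579/907 − 0.60)/SE₀ ≈ 2.3587.
From the standard normal, 2·P(Z ≥ |z|) = 0.018.

p-value = 0.018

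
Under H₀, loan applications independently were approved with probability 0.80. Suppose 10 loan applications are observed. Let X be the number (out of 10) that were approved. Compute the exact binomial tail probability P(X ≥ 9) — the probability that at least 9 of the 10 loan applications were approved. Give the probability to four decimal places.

X is binomial with n = 10 and p = 0.80.
P(X ≥ 9) = C(10,9)·0.80^9·0.20^1 + C(10,10)·0.80^10·0.20^0.
= 0.268435 + 0.107374 = 0.3758.

P = 0.3758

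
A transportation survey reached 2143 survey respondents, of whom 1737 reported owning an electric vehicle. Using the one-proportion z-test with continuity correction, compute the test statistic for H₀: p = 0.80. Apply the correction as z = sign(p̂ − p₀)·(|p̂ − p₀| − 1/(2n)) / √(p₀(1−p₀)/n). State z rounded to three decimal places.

With x = 1737 successes in n = 2143, p̂ = 0.81055. p̂ − p₀ = 0.010546.
Continuity correction 1/(2n) = 1/4286 = 0.000233.
Corrected numerator: |0.010546| − 0.000233 = 0.010313.
Null standard error: √(0.80·0.20/2143) = √0.000074662 = 0.008641.
z = +0.010313/0.008641 = 1.193.

z = 1.193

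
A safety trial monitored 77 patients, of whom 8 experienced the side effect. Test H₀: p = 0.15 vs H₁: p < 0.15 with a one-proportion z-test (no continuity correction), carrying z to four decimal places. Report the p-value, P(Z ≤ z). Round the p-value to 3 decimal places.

p-value = 0.129

p̂ = 8/77 = 0.10390.
SE₀ = √(0.15·0.85/77) = 0.040692.
z = (p̂ − p₀)/SE = (8/77 − 0.15)/0.040692 ≈ -1.1330.
p-value = P(Z ≤ z) with z = -1.1330 → 0.129.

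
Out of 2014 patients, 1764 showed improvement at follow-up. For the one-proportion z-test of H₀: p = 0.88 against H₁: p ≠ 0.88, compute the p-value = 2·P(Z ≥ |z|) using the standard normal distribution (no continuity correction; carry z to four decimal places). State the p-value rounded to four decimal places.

p-value = 0.5683

Sample proportion p̂ = 1764/2014 = 0.87587.
Null standard error: √(0.88·0.12/2014) = √0.000052433 = 0.007241.
z = (p̂ − p₀)/SE = (1764/2014 − 0.88)/0.007241 ≈ -0.5705.
p-value = 2·P(Z ≥ |z|) with z = -0.5705 → 0.5683.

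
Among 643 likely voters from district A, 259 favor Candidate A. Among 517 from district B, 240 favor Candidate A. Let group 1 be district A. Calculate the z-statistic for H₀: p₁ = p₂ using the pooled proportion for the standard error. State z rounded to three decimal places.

p̂₁ = 259/643 = 0.40280, p̂₂ = 240/517 = 0.46422.
Pooled p̂ = (259+240)/(643+517) = 499/1160 = 0.43017.
SE = √[p̂(1−p̂)(1/n₁+1/n₂)] = √[0.43017·0.56983·(1/643+1/517)] ≈ 0.029246.
z = (p̂₁ − p̂₂)/SE = (0.40280 − 0.46422)/0.029246 = -0.06142/0.029246 = -2.100.

z = -2.100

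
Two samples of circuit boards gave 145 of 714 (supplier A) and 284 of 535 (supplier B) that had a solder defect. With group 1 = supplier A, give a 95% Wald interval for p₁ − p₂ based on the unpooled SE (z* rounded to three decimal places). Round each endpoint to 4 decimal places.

p̂₁ = 0.20308, p̂₂ = 0.53084, so the observed difference is -0.32776.
Unpooled SE = √(p̂₁(1−p̂₁)/n₁ + p̂₂(1−p̂₂)/n₂) = √(0.000226666 + 0.000465512) = 0.026309.
z* = 1.960 at the 95% level. Margin = 1.960·0.026309 = 0.05157.
Interval: -0.32776 ± 0.05157 → (-0.3793, -0.2762).

(-0.3793, -0.2762)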